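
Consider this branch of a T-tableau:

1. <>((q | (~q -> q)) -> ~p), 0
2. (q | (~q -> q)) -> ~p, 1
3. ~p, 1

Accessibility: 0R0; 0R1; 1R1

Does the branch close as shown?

No world carries both an atom and its negation.

Open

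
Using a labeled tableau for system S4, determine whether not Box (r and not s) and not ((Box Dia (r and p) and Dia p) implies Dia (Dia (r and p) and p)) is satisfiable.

1. not Box (r and not s) and not ((Box Dia (r and p) and Dia p) implies Dia (Dia (r and p) and p)), 0
2. not Box (r and not s), 0
3. not ((Box Dia (r and p) and Dia p) implies Dia (Dia (r and p) and p)), 0
4. Box Dia (r and p) and Dia p, 0
5. not Dia (Dia (r and p) and p), 0
6. Box Dia (r and p), 0
7. Dia p, 0
8. not (Dia (r and p) and p), 0
9. Dia (r and p), 0
10. not Dia (r and p), 0
11. not (r and p), 0
12. not p, 0
13. not (r and not s), 1
14. not (Dia (r and p) and p), 1
15. Dia (r and p), 1
16. not (r and p), 1
17. s, 1
18. not p, 1
19. p, 2
20. not (Dia (r and p) and p), 2
21. Dia (r and p), 2
22. not (r and p), 2
23. not Dia (r and p), 2
24. not r, 2
25. r and p, 3
26. r, 3
27. p, 3
28. not (Dia (r and p) and p), 3
29. Dia (r and p), 3
30. not (r and p), 3
31. not Dia (r and p), 3
32. not p, 3
Accessibility: 0R0, 0R1, 0R2, 0R3, 1R1, 2R2, 3R3
Branch closes: p and not p both at 3.
Every branch closes; the branch above is one of them.

Unsatisfiable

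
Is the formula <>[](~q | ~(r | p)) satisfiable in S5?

Satisfiable

1. <>[](~q | ~(r | p)), 0
2. [](~q | ~(r | p)), 1
3. ~q | ~(r | p), 0
4. ~q | ~(r | p), 1
5. ~(r | p), 0
6. ~r, 0
7. ~p, 0
8. ~(r | p), 1
9. ~r, 1
10. ~p, 1
Accessibility: 0R0, 0R1, 1R0, 1R1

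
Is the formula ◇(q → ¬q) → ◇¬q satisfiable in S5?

Satisfiable (open branch found)

1. ◇(q → ¬q) → ◇¬q, u
2. ◇¬q, u
3. ¬q, v
Accessibility: uRu, uRv, vRu, vRv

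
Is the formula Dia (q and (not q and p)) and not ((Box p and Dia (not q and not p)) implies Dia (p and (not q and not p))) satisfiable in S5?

1. Dia (q and (not q and p)) and not ((Box p and Dia (not q and not p)) implies Dia (p and (not q and not p))), 0
2. Dia (q and (not q and p)), 0
3. not ((Box p and Dia (not q and not p)) implies Dia (p and (not q and not p))), 0
4. Box p and Dia (not q and not p), 0
5. not Dia (p and (not q and not p)), 0
6. Box p, 0
7. Dia (not q and not p), 0
8. not (p and (not q and not p)), 0
9. p, 0
10. not (not q and not p), 0
11. q and (not q and p), 1
12. q, 1
13. not q and p, 1
14. not q, 1
15. p, 1
Accessibility: 0R0, 0R1, 1R0, 1R1
Branch closes: q and not q both at 1.
All branches of the tableau close; one closing branch shown above.

Unsatisfiable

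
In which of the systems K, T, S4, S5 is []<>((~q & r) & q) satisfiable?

K-tableau for the formula:
1. []<>((~q & r) & q), 0
Complete open branch: satisfiable in K.
T-tableau for the formula:
1. []<>((~q & r) & q), 0
2. <>((~q & r) & q), 0   [[]-rule on 1 via 0R0]
3. (~q & r) & q, 1   [<>-rule on 2: fresh world 1, 0R1]
4. ~q & r, 1   [&-rule on 3]
5. q, 1   [&-rule on 3]
6. ~q, 1   [&-rule on 4]
7. r, 1   [&-rule on 4]
Accessibility: 0R0, 0R1, 1R1
Branch closes: q and ~q both at 1.
Every branch closes (one shown): unsatisfiable in T, hence also in S4, S5 (every S4/S5-frame is a T-frame).

K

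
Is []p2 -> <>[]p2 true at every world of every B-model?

Valid

Tableau for the negation ~([]p2 -> <>[]p2):
1. ~([]p2 -> <>[]p2), w0
2. []p2, w0
3. ~<>[]p2, w0
4. p2, w0
5. ~[]p2, w0
6. ~p2, w1
7. p2, w1
Accessibility: w0Rw0, w0Rw1, w1Rw0, w1Rw1
Branch closes: p2 and ~p2 both at w1.
Every branch of the negation's tableau closes; the branch above is one of them.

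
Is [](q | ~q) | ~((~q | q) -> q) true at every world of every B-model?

Tableau for the negation ~([](q | ~q) | ~((~q | q) -> q)):
1. ~([](q | ~q) | ~((~q | q) -> q)), w0
2. ~[](q | ~q), w0
3. (~q | q) -> q, w0
4. q, w0
5. ~(q | ~q), w1
6. ~q, w1
7. q, w1
Accessibility: w0Rw0, w0Rw1, w1Rw0, w1Rw1
Branch closes: q and ~q both at w1.
Every branch of the negation's tableau closes; the branch above is one of them.

Valid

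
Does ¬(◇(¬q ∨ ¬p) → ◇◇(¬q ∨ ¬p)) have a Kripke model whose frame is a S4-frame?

No, unsatisfiable

1. ¬(◇(¬q ∨ ¬p) → ◇◇(¬q ∨ ¬p)), u
2. ◇(¬q ∨ ¬p), u
3. ¬◇◇(¬q ∨ ¬p), u
4. ¬◇(¬q ∨ ¬p), u
5. ¬(¬q ∨ ¬p), u
6. q, u
7. p, u
8. ¬q ∨ ¬p, v
9. ¬◇(¬q ∨ ¬p), v
10. ¬(¬q ∨ ¬p), v
11. q, v
12. p, v
13. ¬p, v
Accessibility: uRu, uRv, vRv
Branch closes: p and ¬p both at v.
All branches of the tableau close; one closing branch shown above.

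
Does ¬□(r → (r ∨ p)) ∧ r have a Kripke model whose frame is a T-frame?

Unsatisfiable (every branch closes)

1. ¬□(r → (r ∨ p)) ∧ r, w0
2. ¬□(r → (r ∨ p)), w0   [∧-rule on 1]
3. r, w0   [∧-rule on 1]
4. ¬(r → (r ∨ p)), w1   [¬□-rule on 2: fresh world w1, w0Rw1]
5. r, w1   [¬→-rule on 4]
6. ¬(r ∨ p), w1   [¬→-rule on 4]
7. ¬r, w1   [¬∨-rule on 6]
8. ¬p, w1   [¬∨-rule on 6]
Accessibility: w0Rw0, w0Rw1, w1Rw1
Branch closes: r and ¬r both at w1.
(One branch shown.) All branches close.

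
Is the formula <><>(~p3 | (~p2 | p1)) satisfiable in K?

1. <><>(~p3 | (~p2 | p1)), w0
2. <>(~p3 | (~p2 | p1)), w1   [<>-rule on 1: fresh world w1, w0Rw1]
3. ~p3 | (~p2 | p1), w2   [<>-rule on 2: fresh world w2, w1Rw2]
4. ~p2 | p1, w2   [|-rule on 3 (branches; this branch)]
5. p1, w2   [|-rule on 4 (branches; this branch)]
Accessibility: w0Rw1, w1Rw2

Satisfiable (open branch found)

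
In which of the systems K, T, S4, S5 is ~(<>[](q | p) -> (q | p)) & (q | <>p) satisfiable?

S5-tableau for the formula:
1. ~(<>[](q | p) -> (q | p)) & (q | <>p), u
2. ~(<>[](q | p) -> (q | p)), u   [&-rule on 1]
3. q | <>p, u   [&-rule on 1]
4. <>[](q | p), u   [~->-rule on 2]
5. ~(q | p), u   [~->-rule on 2]
6. ~q, u   [~|-rule on 5]
7. ~p, u   [~|-rule on 5]
8. <>p, u   [|-rule on 3 (branches; this branch)]
9. [](q | p), v   [<>-rule on 4: fresh world v, uRv]
10. q | p, u   [[]-rule on 9 via vRu]
11. q | p, v   [[]-rule on 9 via vRv]
12. p, u   [|-rule on 10 (branches; this branch)]
Accessibility: uRu, uRv, vRu, vRv
Branch closes: p and ~p both at u.
Every branch closes (one shown): unsatisfiable in S5.
S4-tableau for the formula:
1. ~(<>[](q | p) -> (q | p)) & (q | <>p), u
2. ~(<>[](q | p) -> (q | p)), u   [&-rule on 1]
3. q | <>p, u   [&-rule on 1]
4. <>[](q | p), u   [~->-rule on 2]
5. ~(q | p), u   [~->-rule on 2]
6. ~q, u   [~|-rule on 5]
7. ~p, u   [~|-rule on 5]
8. <>p, u   [|-rule on 3 (branches; this branch)]
9. [](q | p), v   [<>-rule on 4: fresh world v, uRv]
10. q | p, v   [[]-rule on 9 via vRv]
11. p, v   [|-rule on 10 (branches; this branch)]
12. p, w   [<>-rule on 8: fresh world w, uRw]
Accessibility: uRu, uRv, uRw, vRv, wRw
Complete open branch: satisfiable in S4, hence also in K, T (this S4-model is also a K-model and a T-model).

K, T, S4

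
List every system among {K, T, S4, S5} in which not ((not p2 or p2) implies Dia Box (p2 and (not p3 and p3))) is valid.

T, S4, S5

T-tableau for the negation (not p2 or p2) implies Dia Box (p2 and (not p3 and p3)):
1. (not p2 or p2) implies Dia Box (p2 and (not p3 and p3)), 0
2. Dia Box (p2 and (not p3 and p3)), 0
3. Box (p2 and (not p3 and p3)), 1
4. p2 and (not p3 and p3), 1
5. p2, 1
6. not p3 and p3, 1
7. not p3, 1
8. p3, 1
Accessibility: 0R0, 0R1, 1R1
Branch closes: p3 and not p3 both at 1.
Every branch closes (one shown): valid in T, hence also in S4, S5 (every theorem of T is a theorem of S4 and S5).
K-tableau for the negation (not p2 or p2) implies Dia Box (p2 and (not p3 and p3)):
1. (not p2 or p2) implies Dia Box (p2 and (not p3 and p3)), 0
2. Dia Box (p2 and (not p3 and p3)), 0
3. Box (p2 and (not p3 and p3)), 1
Accessibility: 0R1
Complete open branch: countermodel on a K-frame, so not valid in K.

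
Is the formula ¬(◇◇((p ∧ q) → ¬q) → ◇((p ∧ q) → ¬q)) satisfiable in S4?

Unsatisfiable (every branch closes)

1. ¬(◇◇((p ∧ q) → ¬q) → ◇((p ∧ q) → ¬q)), 0
2. ◇◇((p ∧ q) → ¬q), 0
3. ¬◇((p ∧ q) → ¬q), 0
4. ¬((p ∧ q) → ¬q), 0
5. p ∧ q, 0
6. q, 0
7. p, 0
8. ◇((p ∧ q) → ¬q), 1
9. ¬((p ∧ q) → ¬q), 1
10. p ∧ q, 1
11. q, 1
12. p, 1
13. (p ∧ q) → ¬q, 2
14. ¬((p ∧ q) → ¬q), 2
15. p ∧ q, 2
16. q, 2
17. p, 2
18. ¬(p ∧ q), 2
19. ¬q, 2
Accessibility: 0R0, 0R1, 0R2, 1R1, 1R2, 2R2
Branch closes: q and ¬q both at 2.
Every branch closes; the branch above is one of them.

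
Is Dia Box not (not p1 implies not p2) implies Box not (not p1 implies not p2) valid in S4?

Invalid (countermodel exists)

Tableau for the negation not (Dia Box not (not p1 implies not p2) implies Box not (not p1 implies not p2)):
1. not (Dia Box not (not p1 implies not p2) implies Box not (not p1 implies not p2)), 0
2. Dia Box not (not p1 implies not p2), 0
3. not Box not (not p1 implies not p2), 0
4. Box not (not p1 implies not p2), 1
5. not (not p1 implies not p2), 1
6. not p1, 1
7. p2, 1
8. not p1 implies not p2, 2
9. not p2, 2
Accessibility: 0R0, 0R1, 0R2, 1R1, 2R2
The negation has an open branch (countermodel exists).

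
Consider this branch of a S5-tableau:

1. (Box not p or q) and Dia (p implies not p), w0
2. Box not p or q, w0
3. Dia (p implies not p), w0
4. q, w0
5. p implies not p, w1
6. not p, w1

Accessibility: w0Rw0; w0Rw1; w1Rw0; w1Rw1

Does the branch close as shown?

No atom appears with both signs at the same world.

No, open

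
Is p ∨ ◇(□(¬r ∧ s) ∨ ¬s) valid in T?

Tableau for the negation ¬(p ∨ ◇(□(¬r ∧ s) ∨ ¬s)):
1. ¬(p ∨ ◇(□(¬r ∧ s) ∨ ¬s)), w0
2. ¬p, w0   [¬∨-rule on 1]
3. ¬◇(□(¬r ∧ s) ∨ ¬s), w0   [¬∨-rule on 1]
4. ¬(□(¬r ∧ s) ∨ ¬s), w0   [¬◇-rule on 3 via w0Rw0]
5. ¬□(¬r ∧ s), w0   [¬∨-rule on 4]
6. s, w0   [¬∨-rule on 4]
7. ¬(¬r ∧ s), w1   [¬□-rule on 5: fresh world w1, w0Rw1]
8. ¬(□(¬r ∧ s) ∨ ¬s), w1   [¬◇-rule on 3 via w0Rw1]
9. ¬□(¬r ∧ s), w1   [¬∨-rule on 8]
10. s, w1   [¬∨-rule on 8]
11. r, w1   [¬∧-rule on 7 (branches; this branch)]
12. ¬(¬r ∧ s), w2   [¬□-rule on 9: fresh world w2, w1Rw2]
13. ¬s, w2   [¬∧-rule on 12 (branches; this branch)]
Accessibility: w0Rw0, w0Rw1, w1Rw1, w1Rw2, w2Rw2
The negation has an open branch (countermodel exists).

Not valid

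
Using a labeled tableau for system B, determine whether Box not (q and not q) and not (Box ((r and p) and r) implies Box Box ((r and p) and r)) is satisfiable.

Satisfiable (open branch found)

1. Box not (q and not q) and not (Box ((r and p) and r) implies Box Box ((r and p) and r)), w0
2. Box not (q and not q), w0
3. not (Box ((r and p) and r) implies Box Box ((r and p) and r)), w0
4. Box ((r and p) and r), w0
5. not Box Box ((r and p) and r), w0
6. not (q and not q), w0
7. (r and p) and r, w0
8. r and p, w0
9. r, w0
10. p, w0
11. q, w0
12. not Box ((r and p) and r), w1
13. not (q and not q), w1
14. (r and p) and r, w1
15. r and p, w1
16. r, w1
17. p, w1
18. q, w1
19. not ((r and p) and r), w2
20. not r, w2
Accessibility: w0Rw0, w0Rw1, w1Rw0, w1Rw1, w1Rw2, w2Rw1, w2Rw2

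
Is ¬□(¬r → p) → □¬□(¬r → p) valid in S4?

No, not valid

Tableau for the negation ¬(¬□(¬r → p) → □¬□(¬r → p)):
1. ¬(¬□(¬r → p) → □¬□(¬r → p)), 0
2. ¬□(¬r → p), 0
3. ¬□¬□(¬r → p), 0
4. ¬(¬r → p), 1
5. ¬r, 1
6. ¬p, 1
7. □(¬r → p), 2
8. ¬r → p, 2
9. p, 2
Accessibility: 0R0, 0R1, 0R2, 1R1, 2R2
The negation has an open branch (countermodel exists).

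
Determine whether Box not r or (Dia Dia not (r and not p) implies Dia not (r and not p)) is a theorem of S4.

Valid

Tableau for the negation not (Box not r or (Dia Dia not (r and not p) implies Dia not (r and not p))):
1. not (Box not r or (Dia Dia not (r and not p) implies Dia not (r and not p))), 0
2. not Box not r, 0   [neg-or-rule on 1]
3. not (Dia Dia not (r and not p) implies Dia not (r and not p)), 0   [neg-or-rule on 1]
4. Dia Dia not (r and not p), 0   [neg-implies-rule on 3]
5. not Dia not (r and not p), 0   [neg-implies-rule on 3]
6. r and not p, 0   [neg-Dia-rule on 5 via 0R0]
7. r, 0   [and-rule on 6]
8. not p, 0   [and-rule on 6]
9. r, 1   [neg-Box-rule on 2: fresh world 1, 0R1]
10. r and not p, 1   [neg-Dia-rule on 5 via 0R1]
11. not p, 1   [and-rule on 10]
12. Dia not (r and not p), 2   [Dia-rule on 4: fresh world 2, 0R2]
13. r and not p, 2   [neg-Dia-rule on 5 via 0R2]
14. r, 2   [and-rule on 13]
15. not p, 2   [and-rule on 13]
16. not (r and not p), 3   [Dia-rule on 12: fresh world 3, 2R3]
17. r and not p, 3   [neg-Dia-rule on 5 via 0R3]
18. r, 3   [and-rule on 17]
19. not p, 3   [and-rule on 17]
20. p, 3   [neg-and-rule on 16 (branches; this branch)]
Accessibility: 0R0, 0R1, 0R2, 0R3, 1R1, 2R2, 2R3, 3R3
Branch closes: p and not p both at 3.
All branches of the negation close; one closing branch shown above.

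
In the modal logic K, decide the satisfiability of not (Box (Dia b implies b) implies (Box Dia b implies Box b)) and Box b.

Unsatisfiable (every branch closes)

1. not (Box (Dia b implies b) implies (Box Dia b implies Box b)) and Box b, u
2. not (Box (Dia b implies b) implies (Box Dia b implies Box b)), u
3. Box b, u
4. Box (Dia b implies b), u
5. not (Box Dia b implies Box b), u
6. Box Dia b, u
7. not Box b, u
8. not b, v
9. b, v
Accessibility: uRv
Branch closes: b and not b both at v.
All branches of the tableau close; one closing branch shown above.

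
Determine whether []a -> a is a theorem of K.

Tableau for the negation ~([]a -> a):
1. ~([]a -> a), 0
2. []a, 0   [~->-rule on 1]
3. ~a, 0   [~->-rule on 1]
The negation has an open branch (countermodel exists).

Invalid (countermodel exists)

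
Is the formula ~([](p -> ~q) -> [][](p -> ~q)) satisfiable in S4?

1. ~([](p -> ~q) -> [][](p -> ~q)), w0
2. [](p -> ~q), w0
3. ~[][](p -> ~q), w0
4. p -> ~q, w0
5. ~q, w0
6. ~[](p -> ~q), w1
7. p -> ~q, w1
8. ~q, w1
9. ~(p -> ~q), w2
10. p, w2
11. q, w2
12. p -> ~q, w2
13. ~q, w2
Accessibility: w0Rw0, w0Rw1, w0Rw2, w1Rw1, w1Rw2, w2Rw2
Branch closes: q and ~q both at w2.
(One branch shown.) All branches close.

Unsatisfiable (every branch closes)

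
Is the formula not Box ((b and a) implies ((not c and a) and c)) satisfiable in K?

1. not Box ((b and a) implies ((not c and a) and c)), w0
2. not ((b and a) implies ((not c and a) and c)), w1
3. b and a, w1
4. not ((not c and a) and c), w1
5. b, w1
6. a, w1
7. not c, w1
Accessibility: w0Rw1

Satisfiable (open branch found)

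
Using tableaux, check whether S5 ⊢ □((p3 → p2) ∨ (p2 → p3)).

Tableau for the negation ¬□((p3 → p2) ∨ (p2 → p3)):
1. ¬□((p3 → p2) ∨ (p2 → p3)), w0
2. ¬((p3 → p2) ∨ (p2 → p3)), w1
3. ¬(p3 → p2), w1
4. ¬(p2 → p3), w1
5. p3, w1
6. ¬p2, w1
7. p2, w1
8. ¬p3, w1
Accessibility: w0Rw0, w0Rw1, w1Rw0, w1Rw1
Branch closes: p2 and ¬p2 both at w1.
All branches of the negation close; one closing branch shown above.

Valid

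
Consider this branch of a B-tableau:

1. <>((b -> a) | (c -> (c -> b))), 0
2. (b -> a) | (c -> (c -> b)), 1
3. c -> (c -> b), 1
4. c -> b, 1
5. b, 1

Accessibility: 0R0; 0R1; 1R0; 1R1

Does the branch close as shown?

No atom appears with both signs at the same world.

Open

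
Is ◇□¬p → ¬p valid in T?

Invalid (countermodel exists)

Tableau for the negation ¬(◇□¬p → ¬p):
1. ¬(◇□¬p → ¬p), u
2. ◇□¬p, u
3. p, u
4. □¬p, v
5. ¬p, v
Accessibility: uRu, uRv, vRv
The negation has an open branch (countermodel exists).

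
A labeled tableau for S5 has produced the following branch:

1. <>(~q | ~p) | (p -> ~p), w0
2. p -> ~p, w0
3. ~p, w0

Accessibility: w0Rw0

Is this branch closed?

No, open

There is no literal clash: for every atom and world, at most one sign appears.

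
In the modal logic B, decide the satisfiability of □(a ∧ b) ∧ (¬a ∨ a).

Satisfiable

1. □(a ∧ b) ∧ (¬a ∨ a), w0
2. □(a ∧ b), w0
3. ¬a ∨ a, w0
4. a ∧ b, w0
5. a, w0
6. b, w0
Accessibility: w0Rw0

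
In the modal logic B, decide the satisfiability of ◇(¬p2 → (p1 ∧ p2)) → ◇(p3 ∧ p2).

Satisfiable

1. ◇(¬p2 → (p1 ∧ p2)) → ◇(p3 ∧ p2), w0
2. ◇(p3 ∧ p2), w0
3. p3 ∧ p2, w1
4. p3, w1
5. p2, w1
Accessibility: w0Rw0, w0Rw1, w1Rw0, w1Rw1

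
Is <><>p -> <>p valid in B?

No, not valid

Tableau for the negation ~(<><>p -> <>p):
1. ~(<><>p -> <>p), 0
2. <><>p, 0
3. ~<>p, 0
4. ~p, 0
5. <>p, 1
6. ~p, 1
7. p, 2
Accessibility: 0R0, 0R1, 1R0, 1R1, 1R2, 2R1, 2R2
The negation has an open branch (countermodel exists).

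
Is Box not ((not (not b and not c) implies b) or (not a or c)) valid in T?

Invalid (countermodel exists)

Tableau for the negation not Box not ((not (not b and not c) implies b) or (not a or c)):
1. not Box not ((not (not b and not c) implies b) or (not a or c)), w0
2. (not (not b and not c) implies b) or (not a or c), w1   [neg-Box-rule on 1: fresh world w1, w0Rw1]
3. not a or c, w1   [or-rule on 2 (branches; this branch)]
4. c, w1   [or-rule on 3 (branches; this branch)]
Accessibility: w0Rw0, w0Rw1, w1Rw1
The negation has an open branch (countermodel exists).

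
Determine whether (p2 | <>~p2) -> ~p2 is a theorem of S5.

Tableau for the negation ~((p2 | <>~p2) -> ~p2):
1. ~((p2 | <>~p2) -> ~p2), 0
2. p2 | <>~p2, 0
3. p2, 0
4. <>~p2, 0
5. ~p2, 1
Accessibility: 0R0, 0R1, 1R0, 1R1
The negation has an open branch (countermodel exists).

No, not valid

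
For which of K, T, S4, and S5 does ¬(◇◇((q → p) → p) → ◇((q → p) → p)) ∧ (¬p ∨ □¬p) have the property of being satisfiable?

T-tableau for the formula:
1. ¬(◇◇((q → p) → p) → ◇((q → p) → p)) ∧ (¬p ∨ □¬p), w0
2. ¬(◇◇((q → p) → p) → ◇((q → p) → p)), w0
3. ¬p ∨ □¬p, w0
4. ◇◇((q → p) → p), w0
5. ¬◇((q → p) → p), w0
6. ¬((q → p) → p), w0
7. q → p, w0
8. ¬p, w0
9. □¬p, w0
10. ¬q, w0
11. ◇((q → p) → p), w1
12. ¬((q → p) → p), w1
13. q → p, w1
14. ¬p, w1
15. ¬q, w1
16. (q → p) → p, w2
17. p, w2
Accessibility: w0Rw0, w0Rw1, w1Rw1, w1Rw2, w2Rw2
Complete open branch: satisfiable in T, hence also in K (this T-model is also a K-model).
S4-tableau for the formula:
1. ¬(◇◇((q → p) → p) → ◇((q → p) → p)) ∧ (¬p ∨ □¬p), w0
2. ¬(◇◇((q → p) → p) → ◇((q → p) → p)), w0
3. ¬p ∨ □¬p, w0
4. ◇◇((q → p) → p), w0
5. ¬◇((q → p) → p), w0
6. ¬((q → p) → p), w0
7. q → p, w0
8. ¬p, w0
9. □¬p, w0
10. ¬q, w0
11. ◇((q → p) → p), w1
12. ¬((q → p) → p), w1
13. q → p, w1
14. ¬p, w1
15. ¬q, w1
16. (q → p) → p, w2
17. ¬((q → p) → p), w2
18. q → p, w2
19. ¬p, w2
20. ¬(q → p), w2
21. q, w2
22. p, w2
Accessibility: w0Rw0, w0Rw1, w0Rw2, w1Rw1, w1Rw2, w2Rw2
Branch closes: p and ¬p both at w2.
Every branch closes (one shown): unsatisfiable in S4, hence also in S5 (every S5-frame is an S4-frame).

K, T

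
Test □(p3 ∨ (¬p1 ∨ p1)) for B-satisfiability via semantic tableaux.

Satisfiable (open branch found)

1. □(p3 ∨ (¬p1 ∨ p1)), w0
2. p3 ∨ (¬p1 ∨ p1), w0
3. ¬p1 ∨ p1, w0
4. p1, w0
Accessibility: w0Rw0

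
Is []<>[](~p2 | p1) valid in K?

Tableau for the negation ~[]<>[](~p2 | p1):
1. ~[]<>[](~p2 | p1), 0
2. ~<>[](~p2 | p1), 1
Accessibility: 0R1
The negation has an open branch (countermodel exists).

Not valid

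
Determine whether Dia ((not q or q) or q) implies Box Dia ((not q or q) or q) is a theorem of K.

Not valid

Tableau for the negation not (Dia ((not q or q) or q) implies Box Dia ((not q or q) or q)):
1. not (Dia ((not q or q) or q) implies Box Dia ((not q or q) or q)), w0
2. Dia ((not q or q) or q), w0   [neg-implies-rule on 1]
3. not Box Dia ((not q or q) or q), w0   [neg-implies-rule on 1]
4. (not q or q) or q, w1   [Dia-rule on 2: fresh world w1, w0Rw1]
5. q, w1   [or-rule on 4 (branches; this branch)]
6. not Dia ((not q or q) or q), w2   [neg-Box-rule on 3: fresh world w2, w0Rw2]
Accessibility: w0Rw1, w0Rw2
The negation has an open branch (countermodel exists).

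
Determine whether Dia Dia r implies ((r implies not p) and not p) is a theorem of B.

Tableau for the negation not (Dia Dia r implies ((r implies not p) and not p)):
1. not (Dia Dia r implies ((r implies not p) and not p)), 0
2. Dia Dia r, 0   [neg-implies-rule on 1]
3. not ((r implies not p) and not p), 0   [neg-implies-rule on 1]
4. p, 0   [neg-and-rule on 3 (branches; this branch)]
5. Dia r, 1   [Dia-rule on 2: fresh world 1, 0R1]
6. r, 2   [Dia-rule on 5: fresh world 2, 1R2]
Accessibility: 0R0, 0R1, 1R0, 1R1, 1R2, 2R1, 2R2
The negation has an open branch (countermodel exists).

Not valid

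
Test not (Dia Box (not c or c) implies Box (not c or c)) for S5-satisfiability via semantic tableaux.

1. not (Dia Box (not c or c) implies Box (not c or c)), 0
2. Dia Box (not c or c), 0
3. not Box (not c or c), 0
4. Box (not c or c), 1
5. not c or c, 0
6. not c or c, 1
7. c, 0
8. c, 1
9. not (not c or c), 2
10. c, 2
11. not c, 2
Accessibility: 0R0, 0R1, 0R2, 1R0, 1R1, 1R2, 2R0, 2R1, 2R2
Branch closes: c and not c both at 2.
Every branch closes; the branch above is one of them.

Unsatisfiable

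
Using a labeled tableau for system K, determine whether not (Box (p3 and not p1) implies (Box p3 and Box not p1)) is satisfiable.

Unsatisfiable

1. not (Box (p3 and not p1) implies (Box p3 and Box not p1)), w0
2. Box (p3 and not p1), w0
3. not (Box p3 and Box not p1), w0
4. not Box not p1, w0
5. p1, w1
6. p3 and not p1, w1
7. p3, w1
8. not p1, w1
Accessibility: w0Rw1
Branch closes: p1 and not p1 both at w1.
All branches of the tableau close; one closing branch shown above.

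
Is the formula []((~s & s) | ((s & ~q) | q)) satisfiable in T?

1. []((~s & s) | ((s & ~q) | q)), 0
2. (~s & s) | ((s & ~q) | q), 0
3. (s & ~q) | q, 0
4. q, 0
Accessibility: 0R0

Satisfiable (open branch found)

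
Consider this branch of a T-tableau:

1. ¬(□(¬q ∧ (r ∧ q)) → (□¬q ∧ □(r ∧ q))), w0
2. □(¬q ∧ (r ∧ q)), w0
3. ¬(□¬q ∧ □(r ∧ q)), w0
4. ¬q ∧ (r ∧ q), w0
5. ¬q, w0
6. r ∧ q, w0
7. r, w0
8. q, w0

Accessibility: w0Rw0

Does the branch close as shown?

Both q and ¬q appear at w0.

Yes, closed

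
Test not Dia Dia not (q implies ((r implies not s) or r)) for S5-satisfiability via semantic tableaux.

1. not Dia Dia not (q implies ((r implies not s) or r)), w0
2. not Dia not (q implies ((r implies not s) or r)), w0
3. q implies ((r implies not s) or r), w0
4. (r implies not s) or r, w0
5. r, w0
Accessibility: w0Rw0

Yes, satisfiable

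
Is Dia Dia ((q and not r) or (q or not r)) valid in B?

Tableau for the negation not Dia Dia ((q and not r) or (q or not r)):
1. not Dia Dia ((q and not r) or (q or not r)), 0
2. not Dia ((q and not r) or (q or not r)), 0
3. not ((q and not r) or (q or not r)), 0
4. not (q and not r), 0
5. not (q or not r), 0
6. not q, 0
7. r, 0
Accessibility: 0R0
The negation has an open branch (countermodel exists).

Invalid (countermodel exists)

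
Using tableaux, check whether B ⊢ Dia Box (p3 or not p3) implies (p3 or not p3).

Tableau for the negation not (Dia Box (p3 or not p3) implies (p3 or not p3)):
1. not (Dia Box (p3 or not p3) implies (p3 or not p3)), 0
2. Dia Box (p3 or not p3), 0   [neg-implies-rule on 1]
3. not (p3 or not p3), 0   [neg-implies-rule on 1]
4. not p3, 0   [neg-or-rule on 3]
5. p3, 0   [neg-or-rule on 3]
Accessibility: 0R0
Branch closes: p3 and not p3 both at 0.
Every branch of the negation's tableau closes; the branch above is one of them.

Valid in B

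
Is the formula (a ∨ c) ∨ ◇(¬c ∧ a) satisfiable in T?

1. (a ∨ c) ∨ ◇(¬c ∧ a), 0
2. ◇(¬c ∧ a), 0
3. ¬c ∧ a, 1
4. ¬c, 1
5. a, 1
Accessibility: 0R0, 0R1, 1R1

Satisfiable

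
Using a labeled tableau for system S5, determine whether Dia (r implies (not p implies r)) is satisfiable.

1. Dia (r implies (not p implies r)), 0
2. r implies (not p implies r), 1
3. not p implies r, 1
4. r, 1
Accessibility: 0R0, 0R1, 1R0, 1R1

Satisfiable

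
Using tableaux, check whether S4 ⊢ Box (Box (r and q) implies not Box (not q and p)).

Tableau for the negation not Box (Box (r and q) implies not Box (not q and p)):
1. not Box (Box (r and q) implies not Box (not q and p)), 0
2. not (Box (r and q) implies not Box (not q and p)), 1
3. Box (r and q), 1
4. Box (not q and p), 1
5. r and q, 1
6. r, 1
7. q, 1
8. not q and p, 1
9. not q, 1
10. p, 1
Accessibility: 0R0, 0R1, 1R1
Branch closes: q and not q both at 1.
All branches of the negation close; one closing branch shown above.

Valid in S4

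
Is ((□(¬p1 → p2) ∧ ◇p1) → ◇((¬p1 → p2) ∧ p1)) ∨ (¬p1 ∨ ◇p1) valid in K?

Tableau for the negation ¬(((□(¬p1 → p2) ∧ ◇p1) → ◇((¬p1 → p2) ∧ p1)) ∨ (¬p1 ∨ ◇p1)):
1. ¬(((□(¬p1 → p2) ∧ ◇p1) → ◇((¬p1 → p2) ∧ p1)) ∨ (¬p1 ∨ ◇p1)), u
2. ¬((□(¬p1 → p2) ∧ ◇p1) → ◇((¬p1 → p2) ∧ p1)), u
3. ¬(¬p1 ∨ ◇p1), u
4. □(¬p1 → p2) ∧ ◇p1, u
5. ¬◇((¬p1 → p2) ∧ p1), u
6. p1, u
7. ¬◇p1, u
8. □(¬p1 → p2), u
9. ◇p1, u
10. p1, v
11. ¬((¬p1 → p2) ∧ p1), v
12. ¬p1, v
Accessibility: uRv
Branch closes: p1 and ¬p1 both at v.
Every branch of the negation's tableau closes; the branch above is one of them.

Valid in K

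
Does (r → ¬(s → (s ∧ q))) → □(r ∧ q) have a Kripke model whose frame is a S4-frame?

Yes, satisfiable

1. (r → ¬(s → (s ∧ q))) → □(r ∧ q), u
2. □(r ∧ q), u   [→-rule on 1 (branches; this branch)]
3. r ∧ q, u   [□-rule on 2 via uRu]
4. r, u   [∧-rule on 3]
5. q, u   [∧-rule on 3]
Accessibility: uRu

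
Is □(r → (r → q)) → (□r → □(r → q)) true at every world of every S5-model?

Tableau for the negation ¬(□(r → (r → q)) → (□r → □(r → q))):
1. ¬(□(r → (r → q)) → (□r → □(r → q))), u
2. □(r → (r → q)), u
3. ¬(□r → □(r → q)), u
4. □r, u
5. ¬□(r → q), u
6. r → (r → q), u
7. r, u
8. r → q, u
9. q, u
10. ¬(r → q), v
11. r, v
12. ¬q, v
13. r → (r → q), v
14. r → q, v
15. q, v
Accessibility: uRu, uRv, vRu, vRv
Branch closes: q and ¬q both at v.
All branches of the negation close; one closing branch shown above.

Valid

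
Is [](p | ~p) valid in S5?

Tableau for the negation ~[](p | ~p):
1. ~[](p | ~p), w0
2. ~(p | ~p), w1
3. ~p, w1
4. p, w1
Accessibility: w0Rw0, w0Rw1, w1Rw0, w1Rw1
Branch closes: p and ~p both at w1.
Every branch of the negation's tableau closes; the branch above is one of them.

Valid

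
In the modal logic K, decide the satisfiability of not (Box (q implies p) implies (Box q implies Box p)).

Unsatisfiable

1. not (Box (q implies p) implies (Box q implies Box p)), w0
2. Box (q implies p), w0   [neg-implies-rule on 1]
3. not (Box q implies Box p), w0   [neg-implies-rule on 1]
4. Box q, w0   [neg-implies-rule on 3]
5. not Box p, w0   [neg-implies-rule on 3]
6. not p, w1   [neg-Box-rule on 5: fresh world w1, w0Rw1]
7. q implies p, w1   [Box-rule on 2 via w0Rw1]
8. q, w1   [Box-rule on 4 via w0Rw1]
9. p, w1   [implies-rule on 7 (branches; this branch)]
Accessibility: w0Rw1
Branch closes: p and not p both at w1.
All branches of the tableau close; one closing branch shown above.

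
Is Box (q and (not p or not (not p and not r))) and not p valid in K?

Invalid (countermodel exists)

Tableau for the negation not (Box (q and (not p or not (not p and not r))) and not p):
1. not (Box (q and (not p or not (not p and not r))) and not p), u
2. p, u
The negation has an open branch (countermodel exists).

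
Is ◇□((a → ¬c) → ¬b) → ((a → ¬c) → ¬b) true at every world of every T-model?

Not valid

Tableau for the negation ¬(◇□((a → ¬c) → ¬b) → ((a → ¬c) → ¬b)):
1. ¬(◇□((a → ¬c) → ¬b) → ((a → ¬c) → ¬b)), w0
2. ◇□((a → ¬c) → ¬b), w0
3. ¬((a → ¬c) → ¬b), w0
4. a → ¬c, w0
5. b, w0
6. ¬c, w0
7. □((a → ¬c) → ¬b), w1
8. (a → ¬c) → ¬b, w1
9. ¬b, w1
Accessibility: w0Rw0, w0Rw1, w1Rw1
The negation has an open branch (countermodel exists).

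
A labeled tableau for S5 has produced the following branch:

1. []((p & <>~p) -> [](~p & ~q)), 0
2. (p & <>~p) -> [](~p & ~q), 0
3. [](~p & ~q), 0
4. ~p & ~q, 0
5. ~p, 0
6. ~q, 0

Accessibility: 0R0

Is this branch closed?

No atom appears with both signs at the same world.

No, open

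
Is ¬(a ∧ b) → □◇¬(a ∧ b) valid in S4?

Tableau for the negation ¬(¬(a ∧ b) → □◇¬(a ∧ b)):
1. ¬(¬(a ∧ b) → □◇¬(a ∧ b)), 0
2. ¬(a ∧ b), 0
3. ¬□◇¬(a ∧ b), 0
4. ¬b, 0
5. ¬◇¬(a ∧ b), 1
6. a ∧ b, 1
7. a, 1
8. b, 1
Accessibility: 0R0, 0R1, 1R1
The negation has an open branch (countermodel exists).

Not valid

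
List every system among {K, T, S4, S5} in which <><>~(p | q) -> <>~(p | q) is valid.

T-tableau for the negation ~(<><>~(p | q) -> <>~(p | q)):
1. ~(<><>~(p | q) -> <>~(p | q)), 0
2. <><>~(p | q), 0
3. ~<>~(p | q), 0
4. p | q, 0
5. q, 0
6. <>~(p | q), 1
7. p | q, 1
8. q, 1
9. ~(p | q), 2
10. ~p, 2
11. ~q, 2
Accessibility: 0R0, 0R1, 1R1, 1R2, 2R2
Complete open branch: countermodel on a T-frame, so not valid in T, nor in K (the same frame is also a K-frame).
S4-tableau for the negation ~(<><>~(p | q) -> <>~(p | q)):
1. ~(<><>~(p | q) -> <>~(p | q)), 0
2. <><>~(p | q), 0
3. ~<>~(p | q), 0
4. p | q, 0
5. q, 0
6. <>~(p | q), 1
7. p | q, 1
8. q, 1
9. ~(p | q), 2
10. ~p, 2
11. ~q, 2
12. p | q, 2
13. q, 2
Accessibility: 0R0, 0R1, 0R2, 1R1, 1R2, 2R2
Branch closes: q and ~q both at 2.
Every branch closes (one shown): valid in S4, hence also in S5 (every theorem of S4 is a theorem of S5).

S4, S5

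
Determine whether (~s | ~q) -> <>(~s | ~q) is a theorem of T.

Valid

Tableau for the negation ~((~s | ~q) -> <>(~s | ~q)):
1. ~((~s | ~q) -> <>(~s | ~q)), w0
2. ~s | ~q, w0   [~->-rule on 1]
3. ~<>(~s | ~q), w0   [~->-rule on 1]
4. ~(~s | ~q), w0   [~<>-rule on 3 via w0Rw0]
5. s, w0   [~|-rule on 4]
6. q, w0   [~|-rule on 4]
7. ~q, w0   [|-rule on 2 (branches; this branch)]
Accessibility: w0Rw0
Branch closes: q and ~q both at w0.
All branches of the negation close; one closing branch shown above.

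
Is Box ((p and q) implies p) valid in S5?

Tableau for the negation not Box ((p and q) implies p):
1. not Box ((p and q) implies p), 0
2. not ((p and q) implies p), 1
3. p and q, 1
4. not p, 1
5. p, 1
6. q, 1
Accessibility: 0R0, 0R1, 1R0, 1R1
Branch closes: p and not p both at 1.
All branches of the negation close; one closing branch shown above.

Valid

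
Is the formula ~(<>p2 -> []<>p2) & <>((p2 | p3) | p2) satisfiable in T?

Satisfiable

1. ~(<>p2 -> []<>p2) & <>((p2 | p3) | p2), 0
2. ~(<>p2 -> []<>p2), 0
3. <>((p2 | p3) | p2), 0
4. <>p2, 0
5. ~[]<>p2, 0
6. (p2 | p3) | p2, 1
7. p2, 1
8. p2, 2
9. ~<>p2, 3
10. ~p2, 3
Accessibility: 0R0, 0R1, 0R2, 0R3, 1R1, 2R2, 3R3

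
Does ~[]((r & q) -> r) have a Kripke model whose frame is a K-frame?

1. ~[]((r & q) -> r), u
2. ~((r & q) -> r), v   [~[]-rule on 1: fresh world v, uRv]
3. r & q, v   [~->-rule on 2]
4. ~r, v   [~->-rule on 2]
5. r, v   [&-rule on 3]
6. q, v   [&-rule on 3]
Accessibility: uRv
Branch closes: r and ~r both at v.
All branches of the tableau close; one closing branch shown above.

No, unsatisfiable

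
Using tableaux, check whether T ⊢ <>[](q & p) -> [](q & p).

Tableau for the negation ~(<>[](q & p) -> [](q & p)):
1. ~(<>[](q & p) -> [](q & p)), u
2. <>[](q & p), u
3. ~[](q & p), u
4. [](q & p), v
5. q & p, v
6. q, v
7. p, v
8. ~(q & p), w
9. ~p, w
Accessibility: uRu, uRv, uRw, vRv, wRw
The negation has an open branch (countermodel exists).

No, not valid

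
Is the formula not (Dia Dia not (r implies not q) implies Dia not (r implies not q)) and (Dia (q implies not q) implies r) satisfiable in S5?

1. not (Dia Dia not (r implies not q) implies Dia not (r implies not q)) and (Dia (q implies not q) implies r), 0
2. not (Dia Dia not (r implies not q) implies Dia not (r implies not q)), 0   [and-rule on 1]
3. Dia (q implies not q) implies r, 0   [and-rule on 1]
4. Dia Dia not (r implies not q), 0   [neg-implies-rule on 2]
5. not Dia not (r implies not q), 0   [neg-implies-rule on 2]
6. r implies not q, 0   [neg-Dia-rule on 5 via 0R0]
7. not Dia (q implies not q), 0   [implies-rule on 3 (branches; this branch)]
8. not (q implies not q), 0   [neg-Dia-rule on 7 via 0R0]
9. q, 0   [neg-implies-rule on 8]
10. not r, 0   [implies-rule on 6 (branches; this branch)]
11. Dia not (r implies not q), 1   [Dia-rule on 4: fresh world 1, 0R1]
12. r implies not q, 1   [neg-Dia-rule on 5 via 0R1]
13. not (q implies not q), 1   [neg-Dia-rule on 7 via 0R1]
14. q, 1   [neg-implies-rule on 13]
15. not r, 1   [implies-rule on 12 (branches; this branch)]
16. not (r implies not q), 2   [Dia-rule on 11: fresh world 2, 1R2]
17. r, 2   [neg-implies-rule on 16]
18. q, 2   [neg-implies-rule on 16]
19. r implies not q, 2   [neg-Dia-rule on 5 via 0R2]
20. not (q implies not q), 2   [neg-Dia-rule on 7 via 0R2]
21. not q, 2   [implies-rule on 19 (branches; this branch)]
Accessibility: 0R0, 0R1, 0R2, 1R0, 1R1, 1R2, 2R0, 2R1, 2R2
Branch closes: q and not q both at 2.
(One branch shown.) All branches close.

No, unsatisfiable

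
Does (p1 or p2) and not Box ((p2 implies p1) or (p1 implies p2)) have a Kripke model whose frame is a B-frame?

1. (p1 or p2) and not Box ((p2 implies p1) or (p1 implies p2)), u
2. p1 or p2, u
3. not Box ((p2 implies p1) or (p1 implies p2)), u
4. p2, u
5. not ((p2 implies p1) or (p1 implies p2)), v
6. not (p2 implies p1), v
7. not (p1 implies p2), v
8. p2, v
9. not p1, v
10. p1, v
11. not p2, v
Accessibility: uRu, uRv, vRu, vRv
Branch closes: p1 and not p1 both at v.
(One branch shown.) All branches close.

Unsatisfiable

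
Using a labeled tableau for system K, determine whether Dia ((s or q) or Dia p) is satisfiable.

1. Dia ((s or q) or Dia p), w0
2. (s or q) or Dia p, w1
3. Dia p, w1
4. p, w2
Accessibility: w0Rw1, w1Rw2

Satisfiable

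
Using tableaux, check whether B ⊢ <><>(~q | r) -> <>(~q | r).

Not valid

Tableau for the negation ~(<><>(~q | r) -> <>(~q | r)):
1. ~(<><>(~q | r) -> <>(~q | r)), u
2. <><>(~q | r), u
3. ~<>(~q | r), u
4. ~(~q | r), u
5. q, u
6. ~r, u
7. <>(~q | r), v
8. ~(~q | r), v
9. q, v
10. ~r, v
11. ~q | r, w
12. r, w
Accessibility: uRu, uRv, vRu, vRv, vRw, wRv, wRw
The negation has an open branch (countermodel exists).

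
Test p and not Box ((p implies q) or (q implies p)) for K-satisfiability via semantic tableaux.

Unsatisfiable

1. p and not Box ((p implies q) or (q implies p)), w0
2. p, w0
3. not Box ((p implies q) or (q implies p)), w0
4. not ((p implies q) or (q implies p)), w1
5. not (p implies q), w1
6. not (q implies p), w1
7. p, w1
8. not q, w1
9. q, w1
10. not p, w1
Accessibility: w0Rw1
Branch closes: q and not q both at w1.
(One branch shown.) All branches close.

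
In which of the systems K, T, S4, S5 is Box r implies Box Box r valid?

S4-tableau for the negation not (Box r implies Box Box r):
1. not (Box r implies Box Box r), u
2. Box r, u   [neg-implies-rule on 1]
3. not Box Box r, u   [neg-implies-rule on 1]
4. r, u   [Box-rule on 2 via uRu]
5. not Box r, v   [neg-Box-rule on 3: fresh world v, uRv]
6. r, v   [Box-rule on 2 via uRv]
7. not r, w   [neg-Box-rule on 5: fresh world w, vRw]
8. r, w   [Box-rule on 2 via uRw]
Accessibility: uRu, uRv, uRw, vRv, vRw, wRw
Branch closes: r and not r both at w.
Every branch closes (one shown): valid in S4, hence also in S5 (every theorem of S4 is a theorem of S5).
T-tableau for the negation not (Box r implies Box Box r):
1. not (Box r implies Box Box r), u
2. Box r, u   [neg-implies-rule on 1]
3. not Box Box r, u   [neg-implies-rule on 1]
4. r, u   [Box-rule on 2 via uRu]
5. not Box r, v   [neg-Box-rule on 3: fresh world v, uRv]
6. r, v   [Box-rule on 2 via uRv]
7. not r, w   [neg-Box-rule on 5: fresh world w, vRw]
Accessibility: uRu, uRv, vRv, vRw, wRw
Complete open branch: countermodel on a T-frame, so not valid in T, nor in K (the same frame is also a K-frame).

S4, S5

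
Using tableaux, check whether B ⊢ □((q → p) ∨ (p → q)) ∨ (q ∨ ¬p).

Tableau for the negation ¬(□((q → p) ∨ (p → q)) ∨ (q ∨ ¬p)):
1. ¬(□((q → p) ∨ (p → q)) ∨ (q ∨ ¬p)), w0
2. ¬□((q → p) ∨ (p → q)), w0
3. ¬(q ∨ ¬p), w0
4. ¬q, w0
5. p, w0
6. ¬((q → p) ∨ (p → q)), w1
7. ¬(q → p), w1
8. ¬(p → q), w1
9. q, w1
10. ¬p, w1
11. p, w1
12. ¬q, w1
Accessibility: w0Rw0, w0Rw1, w1Rw0, w1Rw1
Branch closes: p and ¬p both at w1.
All branches of the negation close; one closing branch shown above.

Valid in B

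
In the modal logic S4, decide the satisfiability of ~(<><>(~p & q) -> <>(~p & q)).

1. ~(<><>(~p & q) -> <>(~p & q)), 0
2. <><>(~p & q), 0
3. ~<>(~p & q), 0
4. ~(~p & q), 0
5. ~q, 0
6. <>(~p & q), 1
7. ~(~p & q), 1
8. ~q, 1
9. ~p & q, 2
10. ~p, 2
11. q, 2
12. ~(~p & q), 2
13. ~q, 2
Accessibility: 0R0, 0R1, 0R2, 1R1, 1R2, 2R2
Branch closes: q and ~q both at 2.
(One branch shown.) All branches close.

Unsatisfiable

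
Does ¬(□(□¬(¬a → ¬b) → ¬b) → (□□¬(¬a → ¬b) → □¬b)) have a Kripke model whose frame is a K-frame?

1. ¬(□(□¬(¬a → ¬b) → ¬b) → (□□¬(¬a → ¬b) → □¬b)), 0
2. □(□¬(¬a → ¬b) → ¬b), 0
3. ¬(□□¬(¬a → ¬b) → □¬b), 0
4. □□¬(¬a → ¬b), 0
5. ¬□¬b, 0
6. b, 1
7. □¬(¬a → ¬b) → ¬b, 1
8. □¬(¬a → ¬b), 1
9. ¬□¬(¬a → ¬b), 1
10. ¬a → ¬b, 2
11. ¬(¬a → ¬b), 2
12. ¬a, 2
13. b, 2
14. ¬b, 2
Accessibility: 0R1, 1R2
Branch closes: b and ¬b both at 2.
Every branch closes; the branch above is one of them.

Unsatisfiable (every branch closes)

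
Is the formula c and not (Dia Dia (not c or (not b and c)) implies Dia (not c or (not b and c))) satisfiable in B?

1. c and not (Dia Dia (not c or (not b and c)) implies Dia (not c or (not b and c))), u
2. c, u
3. not (Dia Dia (not c or (not b and c)) implies Dia (not c or (not b and c))), u
4. Dia Dia (not c or (not b and c)), u
5. not Dia (not c or (not b and c)), u
6. not (not c or (not b and c)), u
7. not (not b and c), u
8. b, u
9. Dia (not c or (not b and c)), v
10. not (not c or (not b and c)), v
11. c, v
12. not (not b and c), v
13. b, v
14. not c or (not b and c), w
15. not b and c, w
16. not b, w
17. c, w
Accessibility: uRu, uRv, vRu, vRv, vRw, wRv, wRw

Satisfiable (open branch found)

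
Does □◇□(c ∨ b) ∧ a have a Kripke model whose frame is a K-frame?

Satisfiable (open branch found)

1. □◇□(c ∨ b) ∧ a, u
2. □◇□(c ∨ b), u
3. a, u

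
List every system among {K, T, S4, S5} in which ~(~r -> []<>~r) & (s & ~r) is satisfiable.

K, T, S4

S4-tableau for the formula:
1. ~(~r -> []<>~r) & (s & ~r), 0
2. ~(~r -> []<>~r), 0
3. s & ~r, 0
4. ~r, 0
5. ~[]<>~r, 0
6. s, 0
7. ~<>~r, 1
8. r, 1
Accessibility: 0R0, 0R1, 1R1
Complete open branch: satisfiable in S4, hence also in K, T (this S4-model is also a K-model and a T-model).
S5-tableau for the formula:
1. ~(~r -> []<>~r) & (s & ~r), 0
2. ~(~r -> []<>~r), 0
3. s & ~r, 0
4. ~r, 0
5. ~[]<>~r, 0
6. s, 0
7. ~<>~r, 1
8. r, 0
Accessibility: 0R0, 0R1, 1R0, 1R1
Branch closes: r and ~r both at 0.
Every branch closes (one shown): unsatisfiable in S5.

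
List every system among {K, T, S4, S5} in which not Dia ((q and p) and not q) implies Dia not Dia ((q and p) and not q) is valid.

T, S4, S5

K-tableau for the negation not (not Dia ((q and p) and not q) implies Dia not Dia ((q and p) and not q)):
1. not (not Dia ((q and p) and not q) implies Dia not Dia ((q and p) and not q)), w0
2. not Dia ((q and p) and not q), w0
3. not Dia not Dia ((q and p) and not q), w0
Complete open branch: countermodel on a K-frame, so not valid in K.
T-tableau for the negation not (not Dia ((q and p) and not q) implies Dia not Dia ((q and p) and not q)):
1. not (not Dia ((q and p) and not q) implies Dia not Dia ((q and p) and not q)), w0
2. not Dia ((q and p) and not q), w0
3. not Dia not Dia ((q and p) and not q), w0
4. not ((q and p) and not q), w0
5. Dia ((q and p) and not q), w0
6. not (q and p), w0
7. not p, w0
8. (q and p) and not q, w1
9. q and p, w1
10. not q, w1
11. q, w1
12. p, w1
Accessibility: w0Rw0, w0Rw1, w1Rw1
Branch closes: q and not q both at w1.
Every branch closes (one shown): valid in T, hence also in S4, S5 (every theorem of T is a theorem of S4 and S5).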